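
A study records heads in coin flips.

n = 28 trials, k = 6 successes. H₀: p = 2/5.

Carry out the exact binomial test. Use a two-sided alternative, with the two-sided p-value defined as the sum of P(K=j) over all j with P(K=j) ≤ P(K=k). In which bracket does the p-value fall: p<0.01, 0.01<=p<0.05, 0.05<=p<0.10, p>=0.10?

p-value bracket: 0.05<=p<0.10

Exact binomial: n=28, k=6, p₀=2/5=0.4000
P(X=j) = C(n,j)·p₀^j·(1−p₀)^(n−j); p = Σ P(X=j) over j with P(X=j) ≤ P(X=6)
p-value (two-sided) = 0.05296
→ bracket: 0.05<=p<0.10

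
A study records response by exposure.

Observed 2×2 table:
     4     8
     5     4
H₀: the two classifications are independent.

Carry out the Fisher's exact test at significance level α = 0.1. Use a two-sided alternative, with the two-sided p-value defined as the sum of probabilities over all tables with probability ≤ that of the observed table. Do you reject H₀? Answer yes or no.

Margins: r₁=12, r₂=9, c₁=9, c₂=12, n=21
p_obs = C(12,4)·C(9,5)/C(21,9); sum pmf over tables with pmf ≤ p_obs
p-value (two-sided) = 0.39643
At α=0.1: p ≥ α → fail to reject H₀

reject H₀: no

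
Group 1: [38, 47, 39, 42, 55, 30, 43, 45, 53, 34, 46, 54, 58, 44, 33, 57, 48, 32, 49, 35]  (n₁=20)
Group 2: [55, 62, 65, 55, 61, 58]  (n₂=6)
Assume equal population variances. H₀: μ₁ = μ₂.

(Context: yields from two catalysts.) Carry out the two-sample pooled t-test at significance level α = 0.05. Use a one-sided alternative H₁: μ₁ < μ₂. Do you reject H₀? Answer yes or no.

reject H₀: yes

x̄₁=44.100, s₁=8.675, n₁=20
x̄₂=59.333, s₂=4.033, n₂=6
s_p² = [19·8.675² + 5·4.033²]/24 = 62.9639
SE = √(s_p²·(1/20+1/6)) = 3.6935
t = (44.100−59.333)/3.6935 = -4.1243
df = 24
p-value (one-sided, H₁ less) = 0.00019
At α=0.05: p < α → reject H₀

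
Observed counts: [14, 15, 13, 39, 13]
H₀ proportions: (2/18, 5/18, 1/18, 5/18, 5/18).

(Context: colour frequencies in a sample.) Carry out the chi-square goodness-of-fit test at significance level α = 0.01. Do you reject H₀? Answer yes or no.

reject H₀: yes

n = 94; E_i = n·p_i = [10.44, 26.11, 5.22, 26.11, 26.11]
χ² = (14−10.44)²/10.44 + (15−26.11)²/26.11 + (13−5.22)²/5.22 + (39−26.11)²/26.11 + (13−26.11)²/26.11 = 30.4681
df = 4
p-value (upper-tail) = 0.00000
At α=0.01: p < α → reject H₀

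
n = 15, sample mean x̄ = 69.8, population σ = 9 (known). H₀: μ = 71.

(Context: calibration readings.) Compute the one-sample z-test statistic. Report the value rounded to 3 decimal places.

SE = σ/√n = 9/√15 = 2.3238
z = (x̄−μ₀)/SE = (69.8−71)/2.3238 = -0.5164

test statistic = -0.516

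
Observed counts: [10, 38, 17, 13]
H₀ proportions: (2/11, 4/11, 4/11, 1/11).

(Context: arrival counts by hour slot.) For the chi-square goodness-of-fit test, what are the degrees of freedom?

df = k − 1 = 4 − 1 = 3

degrees of freedom = 3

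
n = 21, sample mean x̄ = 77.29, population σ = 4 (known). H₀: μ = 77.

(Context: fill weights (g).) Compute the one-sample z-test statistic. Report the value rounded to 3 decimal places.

test statistic = 0.332

SE = σ/√n = 4/√21 = 0.8729
z = (x̄−μ₀)/SE = (77.29−77)/0.8729 = 0.3322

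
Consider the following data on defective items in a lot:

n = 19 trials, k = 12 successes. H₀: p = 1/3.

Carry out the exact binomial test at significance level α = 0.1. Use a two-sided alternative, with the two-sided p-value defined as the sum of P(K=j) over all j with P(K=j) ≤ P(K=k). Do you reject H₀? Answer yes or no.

reject H₀: yes

Exact binomial: n=19, k=12, p₀=1/3=0.3333
P(X=j) = C(n,j)·p₀^j·(1−p₀)^(n−j); p = Σ P(X=j) over j with P(X=j) ≤ P(X=12)
p-value (two-sided) = 0.01216
At α=0.1: p < α → reject H₀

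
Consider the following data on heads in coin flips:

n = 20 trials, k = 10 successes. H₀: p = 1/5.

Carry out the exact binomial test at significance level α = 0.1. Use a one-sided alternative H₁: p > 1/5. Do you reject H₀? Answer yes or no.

Exact binomial: n=20, k=10, p₀=1/5=0.2000
P(X≥10) from Σ C(n,i)·p₀^i·(1−p₀)^(n−i)
p-value (one-sided, H₁ greater) = 0.00259
At α=0.1: p < α → reject H₀

reject H₀: yes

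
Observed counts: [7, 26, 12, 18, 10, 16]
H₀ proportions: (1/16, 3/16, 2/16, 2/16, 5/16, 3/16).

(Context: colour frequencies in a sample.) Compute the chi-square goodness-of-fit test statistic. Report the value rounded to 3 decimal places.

test statistic = 21.322

n = 89; E_i = n·p_i = [5.56, 16.69, 11.12, 11.12, 27.81, 16.69]
χ² = (7−5.56)²/5.56 + (26−16.69)²/16.69 + (12−11.12)²/11.12 + (18−11.12)²/11.12 + (10−27.81)²/27.81 + (16−16.69)²/16.69 = 21.3221
df = 5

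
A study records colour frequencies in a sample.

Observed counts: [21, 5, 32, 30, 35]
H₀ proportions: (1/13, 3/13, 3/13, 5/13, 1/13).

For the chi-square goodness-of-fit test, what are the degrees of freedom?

df = k − 1 = 5 − 1 = 4

degrees of freedom = 4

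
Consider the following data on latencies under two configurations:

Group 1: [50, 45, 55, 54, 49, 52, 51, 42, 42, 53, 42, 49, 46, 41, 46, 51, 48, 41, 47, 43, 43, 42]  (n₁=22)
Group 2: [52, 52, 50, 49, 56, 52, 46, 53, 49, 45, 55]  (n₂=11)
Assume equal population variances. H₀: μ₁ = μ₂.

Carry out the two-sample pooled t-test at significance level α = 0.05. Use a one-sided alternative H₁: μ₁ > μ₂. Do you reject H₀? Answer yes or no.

x̄₁=46.909, s₁=4.545, n₁=22
x̄₂=50.818, s₂=3.430, n₂=11
s_p² = [21·4.545² + 10·3.430²]/31 = 17.7889
SE = √(s_p²·(1/22+1/11)) = 1.5575
t = (46.909−50.818)/1.5575 = -2.5099
df = 31
p-value (one-sided, H₁ greater) = 0.99124
At α=0.05: p ≥ α → fail to reject H₀

reject H₀: no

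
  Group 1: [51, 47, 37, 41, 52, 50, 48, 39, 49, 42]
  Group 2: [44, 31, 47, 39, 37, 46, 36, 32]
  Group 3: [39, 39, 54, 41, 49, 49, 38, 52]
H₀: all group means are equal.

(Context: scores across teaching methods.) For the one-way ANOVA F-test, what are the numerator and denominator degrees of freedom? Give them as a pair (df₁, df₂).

k = 3 groups, N = 26 total
df = (k−1, N−k) = (3−1, 26−3) = (2, 23)

degrees of freedom = [2, 23]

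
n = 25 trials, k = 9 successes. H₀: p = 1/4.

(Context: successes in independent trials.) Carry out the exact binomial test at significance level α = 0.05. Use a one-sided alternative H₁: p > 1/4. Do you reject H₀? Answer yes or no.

Exact binomial: n=25, k=9, p₀=1/4=0.2500
P(X≥9) from Σ C(n,i)·p₀^i·(1−p₀)^(n−i)
p-value (one-sided, H₁ greater) = 0.14944
At α=0.05: p ≥ α → fail to reject H₀

reject H₀: no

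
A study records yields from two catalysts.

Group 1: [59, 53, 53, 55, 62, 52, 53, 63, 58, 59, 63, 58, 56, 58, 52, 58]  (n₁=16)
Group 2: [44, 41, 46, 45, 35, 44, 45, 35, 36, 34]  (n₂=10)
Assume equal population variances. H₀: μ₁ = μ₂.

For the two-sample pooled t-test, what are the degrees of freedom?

df = n₁ + n₂ − 2 = 16 + 10 − 2 = 24

degrees of freedom = 24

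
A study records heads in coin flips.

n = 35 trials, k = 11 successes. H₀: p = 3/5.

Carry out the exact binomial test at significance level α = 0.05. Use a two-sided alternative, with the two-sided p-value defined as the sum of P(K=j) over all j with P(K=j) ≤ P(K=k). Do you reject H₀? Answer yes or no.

Exact binomial: n=35, k=11, p₀=3/5=0.6000
P(X=j) = C(n,j)·p₀^j·(1−p₀)^(n−j); p = Σ P(X=j) over j with P(X=j) ≤ P(X=11)
p-value (two-sided) = 0.00081
At α=0.05: p < α → reject H₀

reject H₀: yes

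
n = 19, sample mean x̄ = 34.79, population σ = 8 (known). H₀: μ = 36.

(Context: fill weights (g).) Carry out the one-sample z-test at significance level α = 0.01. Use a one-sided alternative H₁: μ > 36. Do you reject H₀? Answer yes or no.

reject H₀: no

SE = σ/√n = 8/√19 = 1.8353
z = (x̄−μ₀)/SE = (34.79−36)/1.8353 = -0.6593
p-value (one-sided, H₁ greater) = 0.74514
At α=0.01: p ≥ α → fail to reject H₀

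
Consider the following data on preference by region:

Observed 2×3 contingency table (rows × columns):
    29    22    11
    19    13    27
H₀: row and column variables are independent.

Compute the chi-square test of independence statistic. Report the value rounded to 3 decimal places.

Row totals [62, 59], col totals [48, 35, 38], n=121
χ² = (29−24.60)²/24.60 + (22−17.93)²/17.93 + (11−19.47)²/19.47 + (19−23.40)²/23.40 + (13−17.07)²/17.07 + (27−18.53)²/18.53 = 11.0669
df = 2

test statistic = 11.067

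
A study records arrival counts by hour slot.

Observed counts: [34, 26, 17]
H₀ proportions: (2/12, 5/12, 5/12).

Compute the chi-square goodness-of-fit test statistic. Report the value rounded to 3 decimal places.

test statistic = 43.156

n = 77; E_i = n·p_i = [12.83, 32.08, 32.08]
χ² = (34−12.83)²/12.83 + (26−32.08)²/32.08 + (17−32.08)²/32.08 = 43.1558
df = 2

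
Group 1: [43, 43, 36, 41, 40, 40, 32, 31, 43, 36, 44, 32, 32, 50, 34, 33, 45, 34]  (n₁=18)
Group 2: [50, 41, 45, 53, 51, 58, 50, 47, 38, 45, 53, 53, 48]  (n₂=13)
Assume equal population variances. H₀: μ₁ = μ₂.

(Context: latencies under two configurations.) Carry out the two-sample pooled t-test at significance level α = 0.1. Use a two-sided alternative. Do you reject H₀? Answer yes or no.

x̄₁=38.278, s₁=5.644, n₁=18
x̄₂=48.615, s₂=5.440, n₂=13
s_p² = [17·5.644² + 12·5.440²]/29 = 30.9203
SE = √(s_p²·(1/18+1/13)) = 2.0239
t = (38.278−48.615)/2.0239 = -5.1077
df = 29
p-value (two-sided) = 0.00002
At α=0.1: p < α → reject H₀

reject H₀: yes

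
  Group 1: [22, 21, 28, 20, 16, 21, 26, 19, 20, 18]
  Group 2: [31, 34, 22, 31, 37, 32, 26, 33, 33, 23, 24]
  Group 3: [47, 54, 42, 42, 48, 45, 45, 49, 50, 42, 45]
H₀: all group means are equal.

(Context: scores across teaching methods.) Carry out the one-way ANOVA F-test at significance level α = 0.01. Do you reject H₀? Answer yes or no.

reject H₀: yes

Group means [21.10, 29.64, 46.27], grand mean 32.688
SSB = Σnᵢ(x̄ᵢ−x̄)² = 3475.248; SSW = ΣΣ(x−x̄ᵢ)² = 511.627
MSB = 3475.248/2 = 1737.6239; MSW = 511.627/29 = 17.6423
F = MSB/MSW = 98.4918
df = (2, 29)
p-value (upper-tail) = 0.00000
At α=0.01: p < α → reject H₀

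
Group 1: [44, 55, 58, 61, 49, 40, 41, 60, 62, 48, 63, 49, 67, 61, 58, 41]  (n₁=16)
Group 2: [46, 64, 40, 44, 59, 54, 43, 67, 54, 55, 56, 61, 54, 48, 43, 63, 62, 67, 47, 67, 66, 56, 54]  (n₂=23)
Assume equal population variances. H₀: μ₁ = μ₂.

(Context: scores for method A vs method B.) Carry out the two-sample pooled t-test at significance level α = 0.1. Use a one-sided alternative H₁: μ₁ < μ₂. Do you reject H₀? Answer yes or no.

x̄₁=53.562, s₁=8.937, n₁=16
x̄₂=55.217, s₂=8.613, n₂=23
s_p² = [15·8.937² + 22·8.613²]/37 = 76.4824
SE = √(s_p²·(1/16+1/23)) = 2.8470
t = (53.562−55.217)/2.8470 = -0.5813
df = 37
p-value (one-sided, H₁ less) = 0.28229
At α=0.1: p ≥ α → fail to reject H₀

reject H₀: no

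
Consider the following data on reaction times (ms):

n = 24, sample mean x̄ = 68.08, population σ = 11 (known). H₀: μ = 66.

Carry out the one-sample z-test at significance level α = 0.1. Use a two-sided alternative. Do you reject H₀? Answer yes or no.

reject H₀: no

SE = σ/√n = 11/√24 = 2.2454
z = (x̄−μ₀)/SE = (68.08−66)/2.2454 = 0.9264
p-value (two-sided) = 0.35426
At α=0.1: p ≥ α → fail to reject H₀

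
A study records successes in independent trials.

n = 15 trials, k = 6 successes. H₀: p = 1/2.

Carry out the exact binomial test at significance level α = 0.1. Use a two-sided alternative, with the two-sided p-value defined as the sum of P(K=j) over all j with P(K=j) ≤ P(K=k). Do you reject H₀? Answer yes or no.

reject H₀: no

Exact binomial: n=15, k=6, p₀=1/2=0.5000
P(X=j) = C(n,j)·p₀^j·(1−p₀)^(n−j); p = Σ P(X=j) over j with P(X=j) ≤ P(X=6)
p-value (two-sided) = 0.60724
At α=0.1: p ≥ α → fail to reject H₀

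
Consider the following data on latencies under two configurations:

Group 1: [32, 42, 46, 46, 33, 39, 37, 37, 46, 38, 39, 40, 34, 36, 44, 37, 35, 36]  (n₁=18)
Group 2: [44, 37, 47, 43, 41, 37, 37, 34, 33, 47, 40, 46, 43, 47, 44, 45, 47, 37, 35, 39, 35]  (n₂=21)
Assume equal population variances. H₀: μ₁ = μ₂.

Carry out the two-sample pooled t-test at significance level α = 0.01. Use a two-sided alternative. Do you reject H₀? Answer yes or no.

reject H₀: no

x̄₁=38.722, s₁=4.456, n₁=18
x̄₂=40.857, s₂=4.820, n₂=21
s_p² = [17·4.456² + 20·4.820²]/37 = 21.6806
SE = √(s_p²·(1/18+1/21)) = 1.4956
t = (38.722−40.857)/1.4956 = -1.4274
df = 37
p-value (two-sided) = 0.16184
At α=0.01: p ≥ α → fail to reject H₀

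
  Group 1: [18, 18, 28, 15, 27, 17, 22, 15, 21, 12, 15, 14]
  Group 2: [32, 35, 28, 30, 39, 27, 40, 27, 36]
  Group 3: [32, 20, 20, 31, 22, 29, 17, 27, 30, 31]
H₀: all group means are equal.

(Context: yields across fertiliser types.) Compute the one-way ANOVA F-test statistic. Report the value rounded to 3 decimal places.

Group means [18.50, 32.67, 25.90], grand mean 25.000
SSB = Σnᵢ(x̄ᵢ−x̄)² = 1044.100; SSW = ΣΣ(x−x̄ᵢ)² = 767.900
MSB = 1044.100/2 = 522.0500; MSW = 767.900/28 = 27.4250
F = MSB/MSW = 19.0356
df = (2, 28)

test statistic = 19.036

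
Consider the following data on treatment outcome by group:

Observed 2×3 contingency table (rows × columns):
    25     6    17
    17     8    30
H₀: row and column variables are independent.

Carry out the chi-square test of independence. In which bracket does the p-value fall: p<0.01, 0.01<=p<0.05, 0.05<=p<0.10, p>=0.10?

p-value bracket: 0.05<=p<0.10

Row totals [48, 55], col totals [42, 14, 47], n=103
χ² = (25−19.57)²/19.57 + (6−6.52)²/6.52 + (17−21.90)²/21.90 + (17−22.43)²/22.43 + (8−7.48)²/7.48 + (30−25.10)²/25.10 = 4.9524
df = 2
p-value (upper-tail) = 0.08406
→ bracket: 0.05<=p<0.10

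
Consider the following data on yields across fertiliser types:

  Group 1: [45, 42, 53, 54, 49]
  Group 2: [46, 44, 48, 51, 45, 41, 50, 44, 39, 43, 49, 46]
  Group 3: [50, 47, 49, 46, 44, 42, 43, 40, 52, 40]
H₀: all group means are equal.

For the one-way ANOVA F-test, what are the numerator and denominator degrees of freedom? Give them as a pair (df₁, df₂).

degrees of freedom = [2, 24]

k = 3 groups, N = 27 total
df = (k−1, N−k) = (3−1, 27−3) = (2, 24)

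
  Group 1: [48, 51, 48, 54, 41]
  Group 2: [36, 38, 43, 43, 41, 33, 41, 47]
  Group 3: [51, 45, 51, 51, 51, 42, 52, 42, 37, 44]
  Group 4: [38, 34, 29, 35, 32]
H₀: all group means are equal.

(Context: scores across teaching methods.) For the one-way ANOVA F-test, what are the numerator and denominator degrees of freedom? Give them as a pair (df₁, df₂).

k = 4 groups, N = 28 total
df = (k−1, N−k) = (4−1, 28−4) = (3, 24)

degrees of freedom = [3, 24]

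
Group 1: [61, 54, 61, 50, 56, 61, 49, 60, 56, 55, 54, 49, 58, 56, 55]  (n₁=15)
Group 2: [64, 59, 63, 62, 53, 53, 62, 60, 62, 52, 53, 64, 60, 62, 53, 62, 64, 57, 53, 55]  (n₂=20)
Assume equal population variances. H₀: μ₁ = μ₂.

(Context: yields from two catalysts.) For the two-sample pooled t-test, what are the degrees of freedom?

degrees of freedom = 33

df = n₁ + n₂ − 2 = 15 + 20 − 2 = 33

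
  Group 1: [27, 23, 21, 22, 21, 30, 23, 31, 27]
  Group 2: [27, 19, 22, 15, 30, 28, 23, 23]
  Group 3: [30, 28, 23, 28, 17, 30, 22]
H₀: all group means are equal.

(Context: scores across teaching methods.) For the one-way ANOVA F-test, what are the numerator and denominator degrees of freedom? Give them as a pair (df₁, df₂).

degrees of freedom = [2, 21]

k = 3 groups, N = 24 total
df = (k−1, N−k) = (3−1, 24−3) = (2, 21)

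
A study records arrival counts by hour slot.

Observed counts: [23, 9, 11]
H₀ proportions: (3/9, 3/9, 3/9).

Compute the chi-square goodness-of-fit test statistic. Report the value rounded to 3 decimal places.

n = 43; E_i = n·p_i = [14.33, 14.33, 14.33]
χ² = (23−14.33)²/14.33 + (9−14.33)²/14.33 + (11−14.33)²/14.33 = 8.0000
df = 2

test statistic = 8.000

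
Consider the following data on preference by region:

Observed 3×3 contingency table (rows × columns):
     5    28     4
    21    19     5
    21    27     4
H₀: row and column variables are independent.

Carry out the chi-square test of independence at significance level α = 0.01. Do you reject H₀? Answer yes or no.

Row totals [37, 45, 52], col totals [47, 74, 13], n=134
χ² = (5−12.98)²/12.98 + (28−20.43)²/20.43 + (4−3.59)²/3.59 + (21−15.78)²/15.78 + (19−24.85)²/24.85 + (5−4.37)²/4.37 + (21−18.24)²/18.24 + (27−28.72)²/28.72 + (4−5.04)²/5.04 = 11.6840
df = 4
p-value (upper-tail) = 0.01986
At α=0.01: p ≥ α → fail to reject H₀

reject H₀: no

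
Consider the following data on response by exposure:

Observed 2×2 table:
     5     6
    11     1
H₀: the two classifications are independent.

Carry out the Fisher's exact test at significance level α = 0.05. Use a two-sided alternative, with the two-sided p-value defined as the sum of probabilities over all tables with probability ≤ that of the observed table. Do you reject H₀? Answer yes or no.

reject H₀: yes

Margins: r₁=11, r₂=12, c₁=16, c₂=7, n=23
p_obs = C(11,5)·C(12,11)/C(23,16); sum pmf over tables with pmf ≤ p_obs
p-value (two-sided) = 0.02719
At α=0.05: p < α → reject H₀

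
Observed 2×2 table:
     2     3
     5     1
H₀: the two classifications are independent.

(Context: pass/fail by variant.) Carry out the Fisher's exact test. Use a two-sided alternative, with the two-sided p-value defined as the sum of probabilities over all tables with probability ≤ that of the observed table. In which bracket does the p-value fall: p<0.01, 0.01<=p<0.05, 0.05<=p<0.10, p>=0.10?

Margins: r₁=5, r₂=6, c₁=7, c₂=4, n=11
p_obs = C(5,2)·C(6,5)/C(11,7); sum pmf over tables with pmf ≤ p_obs
p-value (two-sided) = 0.24242
→ bracket: p>=0.10

p-value bracket: p>=0.10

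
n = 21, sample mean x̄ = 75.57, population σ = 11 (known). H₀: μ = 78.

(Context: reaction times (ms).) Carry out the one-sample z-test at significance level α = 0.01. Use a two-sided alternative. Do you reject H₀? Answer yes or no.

SE = σ/√n = 11/√21 = 2.4004
z = (x̄−μ₀)/SE = (75.57−78)/2.4004 = -1.0123
p-value (two-sided) = 0.31138
At α=0.01: p ≥ α → fail to reject H₀

reject H₀: no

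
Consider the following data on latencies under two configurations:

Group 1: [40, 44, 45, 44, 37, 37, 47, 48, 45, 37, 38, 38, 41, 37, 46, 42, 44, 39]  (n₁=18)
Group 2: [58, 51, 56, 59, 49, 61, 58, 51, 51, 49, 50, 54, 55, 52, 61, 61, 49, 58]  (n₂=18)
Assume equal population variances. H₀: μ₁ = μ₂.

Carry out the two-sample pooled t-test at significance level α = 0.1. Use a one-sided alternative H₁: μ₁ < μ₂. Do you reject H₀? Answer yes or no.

reject H₀: yes

x̄₁=41.611, s₁=3.837, n₁=18
x̄₂=54.611, s₂=4.474, n₂=18
s_p² = [17·3.837² + 17·4.474²]/34 = 17.3693
SE = √(s_p²·(1/18+1/18)) = 1.3892
t = (41.611−54.611)/1.3892 = -9.3578
df = 34
p-value (one-sided, H₁ less) = 0.00000
At α=0.1: p < α → reject H₀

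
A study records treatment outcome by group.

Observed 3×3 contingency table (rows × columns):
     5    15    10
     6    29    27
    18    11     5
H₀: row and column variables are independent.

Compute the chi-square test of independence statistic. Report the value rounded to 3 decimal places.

test statistic = 25.437

Row totals [30, 62, 34], col totals [29, 55, 42], n=126
χ² = (5−6.90)²/6.90 + (15−13.10)²/13.10 + (10−10.00)²/10.00 + (6−14.27)²/14.27 + (29−27.06)²/27.06 + (27−20.67)²/20.67 + (18−7.83)²/7.83 + (11−14.84)²/14.84 + (5−11.33)²/11.33 = 25.4371
df = 4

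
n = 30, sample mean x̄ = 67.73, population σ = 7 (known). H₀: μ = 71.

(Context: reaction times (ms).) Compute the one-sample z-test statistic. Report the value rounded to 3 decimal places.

test statistic = -2.559

SE = σ/√n = 7/√30 = 1.2780
z = (x̄−μ₀)/SE = (67.73−71)/1.2780 = -2.5586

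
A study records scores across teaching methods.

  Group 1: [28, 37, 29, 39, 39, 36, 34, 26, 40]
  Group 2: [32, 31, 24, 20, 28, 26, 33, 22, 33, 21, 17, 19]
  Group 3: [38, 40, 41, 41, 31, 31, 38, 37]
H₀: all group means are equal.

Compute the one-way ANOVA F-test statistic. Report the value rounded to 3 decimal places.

Group means [34.22, 25.50, 37.12], grand mean 31.414
SSB = Σnᵢ(x̄ᵢ−x̄)² = 751.604; SSW = ΣΣ(x−x̄ᵢ)² = 709.431
MSB = 751.604/2 = 375.8020; MSW = 709.431/26 = 27.2858
F = MSB/MSW = 13.7728
df = (2, 26)

test statistic = 13.773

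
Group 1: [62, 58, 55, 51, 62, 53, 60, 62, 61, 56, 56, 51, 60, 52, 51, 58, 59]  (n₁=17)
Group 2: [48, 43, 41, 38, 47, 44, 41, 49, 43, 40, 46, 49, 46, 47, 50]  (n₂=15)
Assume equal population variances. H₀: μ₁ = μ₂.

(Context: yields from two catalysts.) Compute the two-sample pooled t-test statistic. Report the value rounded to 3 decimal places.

x̄₁=56.882, s₁=4.106, n₁=17
x̄₂=44.800, s₂=3.688, n₂=15
s_p² = [16·4.106² + 14·3.688²]/30 = 15.3388
SE = √(s_p²·(1/17+1/15)) = 1.3874
t = (56.882−44.800)/1.3874 = 8.7086
df = 30

test statistic = 8.709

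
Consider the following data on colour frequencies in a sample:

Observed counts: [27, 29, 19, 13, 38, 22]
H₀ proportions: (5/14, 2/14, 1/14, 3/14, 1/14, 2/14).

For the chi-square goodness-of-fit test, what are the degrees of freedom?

df = k − 1 = 6 − 1 = 5

degrees of freedom = 5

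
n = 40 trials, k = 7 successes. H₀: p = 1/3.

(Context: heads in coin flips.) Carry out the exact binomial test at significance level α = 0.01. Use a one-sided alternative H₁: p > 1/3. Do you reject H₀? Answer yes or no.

Exact binomial: n=40, k=7, p₀=1/3=0.3333
P(X≥7) from Σ C(n,i)·p₀^i·(1−p₀)^(n−i)
p-value (one-sided, H₁ greater) = 0.99207
At α=0.01: p ≥ α → fail to reject H₀

reject H₀: no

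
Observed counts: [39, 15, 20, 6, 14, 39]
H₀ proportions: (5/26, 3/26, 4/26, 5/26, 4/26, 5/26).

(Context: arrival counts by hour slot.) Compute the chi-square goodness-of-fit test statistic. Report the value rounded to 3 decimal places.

test statistic = 31.132

n = 133; E_i = n·p_i = [25.58, 15.35, 20.46, 25.58, 20.46, 25.58]
χ² = (39−25.58)²/25.58 + (15−15.35)²/15.35 + (20−20.46)²/20.46 + (6−25.58)²/25.58 + (14−20.46)²/20.46 + (39−25.58)²/25.58 = 31.1323
df = 5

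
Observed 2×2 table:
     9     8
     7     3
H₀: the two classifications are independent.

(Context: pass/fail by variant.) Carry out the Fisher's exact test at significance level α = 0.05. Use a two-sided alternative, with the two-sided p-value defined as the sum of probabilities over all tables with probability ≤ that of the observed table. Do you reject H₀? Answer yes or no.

reject H₀: no

Margins: r₁=17, r₂=10, c₁=16, c₂=11, n=27
p_obs = C(17,9)·C(10,7)/C(27,16); sum pmf over tables with pmf ≤ p_obs
p-value (two-sided) = 0.44755
At α=0.05: p ≥ α → fail to reject H₀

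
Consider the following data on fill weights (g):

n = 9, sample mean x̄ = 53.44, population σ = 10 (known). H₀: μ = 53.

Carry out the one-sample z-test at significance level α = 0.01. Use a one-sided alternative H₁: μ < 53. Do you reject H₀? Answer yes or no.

reject H₀: no

SE = σ/√n = 10/√9 = 3.3333
z = (x̄−μ₀)/SE = (53.44−53)/3.3333 = 0.1320
p-value (one-sided, H₁ less) = 0.55251
At α=0.01: p ≥ α → fail to reject H₀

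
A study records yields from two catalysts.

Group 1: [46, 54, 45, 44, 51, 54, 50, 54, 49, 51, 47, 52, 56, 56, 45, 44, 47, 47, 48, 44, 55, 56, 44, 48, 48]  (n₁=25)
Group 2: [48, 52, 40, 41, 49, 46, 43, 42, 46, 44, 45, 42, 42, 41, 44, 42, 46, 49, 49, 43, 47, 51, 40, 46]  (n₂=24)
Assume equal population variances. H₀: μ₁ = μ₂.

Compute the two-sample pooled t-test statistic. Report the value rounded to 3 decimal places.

x̄₁=49.400, s₁=4.223, n₁=25
x̄₂=44.917, s₂=3.476, n₂=24
s_p² = [24·4.223² + 23·3.476²]/47 = 15.0177
SE = √(s_p²·(1/25+1/24)) = 1.1075
t = (49.400−44.917)/1.1075 = 4.0483
df = 47

test statistic = 4.048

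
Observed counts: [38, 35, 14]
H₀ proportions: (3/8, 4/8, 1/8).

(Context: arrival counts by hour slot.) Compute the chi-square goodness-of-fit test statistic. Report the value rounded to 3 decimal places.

test statistic = 3.444

n = 87; E_i = n·p_i = [32.62, 43.50, 10.88]
χ² = (38−32.62)²/32.62 + (35−43.50)²/43.50 + (14−10.88)²/10.88 = 3.4444
df = 2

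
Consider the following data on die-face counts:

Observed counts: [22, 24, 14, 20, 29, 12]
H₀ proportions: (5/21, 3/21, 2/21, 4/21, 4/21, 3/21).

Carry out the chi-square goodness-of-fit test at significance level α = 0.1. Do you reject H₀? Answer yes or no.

n = 121; E_i = n·p_i = [28.81, 17.29, 11.52, 23.05, 23.05, 17.29]
χ² = (22−28.81)²/28.81 + (24−17.29)²/17.29 + (14−11.52)²/11.52 + (20−23.05)²/23.05 + (29−23.05)²/23.05 + (12−17.29)²/17.29 = 8.3062
df = 5
p-value (upper-tail) = 0.14015
At α=0.1: p ≥ α → fail to reject H₀

reject H₀: no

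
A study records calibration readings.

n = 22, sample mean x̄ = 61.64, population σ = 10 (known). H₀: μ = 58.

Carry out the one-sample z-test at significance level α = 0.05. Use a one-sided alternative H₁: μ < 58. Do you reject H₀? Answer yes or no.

reject H₀: no

SE = σ/√n = 10/√22 = 2.1320
z = (x̄−μ₀)/SE = (61.64−58)/2.1320 = 1.7073
p-value (one-sided, H₁ less) = 0.95612
At α=0.05: p ≥ α → fail to reject H₀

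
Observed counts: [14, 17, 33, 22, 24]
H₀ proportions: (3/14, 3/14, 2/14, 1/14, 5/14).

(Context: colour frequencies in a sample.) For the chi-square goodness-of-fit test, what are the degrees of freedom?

df = k − 1 = 5 − 1 = 4

degrees of freedom = 4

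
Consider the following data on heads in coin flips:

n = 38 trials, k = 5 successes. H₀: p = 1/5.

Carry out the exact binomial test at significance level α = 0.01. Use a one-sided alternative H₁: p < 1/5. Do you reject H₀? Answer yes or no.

reject H₀: no

Exact binomial: n=38, k=5, p₀=1/5=0.2000
P(X≤5) from Σ C(n,i)·p₀^i·(1−p₀)^(n−i)
p-value (one-sided, H₁ less) = 0.20037
At α=0.01: p ≥ α → fail to reject H₀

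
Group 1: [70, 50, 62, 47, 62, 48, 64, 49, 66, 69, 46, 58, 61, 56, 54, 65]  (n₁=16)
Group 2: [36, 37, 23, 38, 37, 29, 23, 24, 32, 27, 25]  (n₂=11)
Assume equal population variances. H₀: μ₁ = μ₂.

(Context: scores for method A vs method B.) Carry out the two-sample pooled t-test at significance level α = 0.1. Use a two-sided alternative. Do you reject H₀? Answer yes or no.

reject H₀: yes

x̄₁=57.938, s₁=8.103, n₁=16
x̄₂=30.091, s₂=6.090, n₂=11
s_p² = [15·8.103² + 10·6.090²]/25 = 54.2339
SE = √(s_p²·(1/16+1/11)) = 2.8844
t = (57.938−30.091)/2.8844 = 9.6541
df = 25
p-value (two-sided) = 0.00000
At α=0.1: p < α → reject H₀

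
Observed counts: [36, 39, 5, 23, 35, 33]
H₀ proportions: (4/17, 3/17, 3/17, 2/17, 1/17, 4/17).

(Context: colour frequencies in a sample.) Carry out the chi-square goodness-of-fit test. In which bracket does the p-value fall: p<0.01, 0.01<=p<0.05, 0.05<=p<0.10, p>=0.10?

n = 171; E_i = n·p_i = [40.24, 30.18, 30.18, 20.12, 10.06, 40.24]
χ² = (36−40.24)²/40.24 + (39−30.18)²/30.18 + (5−30.18)²/30.18 + (23−20.12)²/20.12 + (35−10.06)²/10.06 + (33−40.24)²/40.24 = 87.5872
df = 5
p-value (upper-tail) = 0.00000
→ bracket: p<0.01

p-value bracket: p<0.01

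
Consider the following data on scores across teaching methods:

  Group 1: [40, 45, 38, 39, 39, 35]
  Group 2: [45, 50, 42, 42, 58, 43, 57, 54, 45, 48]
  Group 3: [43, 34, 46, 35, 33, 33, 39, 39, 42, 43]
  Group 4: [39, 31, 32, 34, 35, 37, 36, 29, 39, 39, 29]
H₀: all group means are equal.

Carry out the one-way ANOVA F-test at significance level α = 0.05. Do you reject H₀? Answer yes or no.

reject H₀: yes

Group means [39.33, 48.40, 38.70, 34.55], grand mean 40.189
SSB = Σnᵢ(x̄ᵢ−x̄)² = 1051.115; SSW = ΣΣ(x−x̄ᵢ)² = 738.561
MSB = 1051.115/3 = 350.3717; MSW = 738.561/33 = 22.3806
F = MSB/MSW = 15.6551
df = (3, 33)
p-value (upper-tail) = 0.00000
At α=0.05: p < α → reject H₀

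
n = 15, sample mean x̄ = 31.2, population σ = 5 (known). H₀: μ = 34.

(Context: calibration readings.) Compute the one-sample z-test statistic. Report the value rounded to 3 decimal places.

SE = σ/√n = 5/√15 = 1.2910
z = (x̄−μ₀)/SE = (31.2−34)/1.2910 = -2.1689

test statistic = -2.169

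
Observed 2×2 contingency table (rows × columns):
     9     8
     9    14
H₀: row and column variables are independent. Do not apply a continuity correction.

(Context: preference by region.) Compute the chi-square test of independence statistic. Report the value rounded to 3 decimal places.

Row totals [17, 23], col totals [18, 22], n=40
χ² = (9−7.65)²/7.65 + (8−9.35)²/9.35 + (9−10.35)²/10.35 + (14−12.65)²/12.65 = 0.7533
df = 1

test statistic = 0.753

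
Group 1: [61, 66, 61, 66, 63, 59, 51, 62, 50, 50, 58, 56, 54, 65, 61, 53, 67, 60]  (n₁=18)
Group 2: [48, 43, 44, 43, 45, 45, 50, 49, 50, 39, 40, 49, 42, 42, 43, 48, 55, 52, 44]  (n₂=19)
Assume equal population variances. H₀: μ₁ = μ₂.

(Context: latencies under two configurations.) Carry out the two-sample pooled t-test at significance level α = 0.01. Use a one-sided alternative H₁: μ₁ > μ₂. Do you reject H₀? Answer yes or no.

reject H₀: yes

x̄₁=59.056, s₁=5.599, n₁=18
x̄₂=45.842, s₂=4.272, n₂=19
s_p² = [17·5.599² + 18·4.272²]/35 = 24.6135
SE = √(s_p²·(1/18+1/19)) = 1.6318
t = (59.056−45.842)/1.6318 = 8.0973
df = 35
p-value (one-sided, H₁ greater) = 0.00000
At α=0.01: p < α → reject H₀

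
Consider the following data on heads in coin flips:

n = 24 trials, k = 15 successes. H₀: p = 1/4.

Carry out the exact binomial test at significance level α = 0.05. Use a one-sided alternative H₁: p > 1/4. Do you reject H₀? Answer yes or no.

reject H₀: yes

Exact binomial: n=24, k=15, p₀=1/4=0.2500
P(X≥15) from Σ C(n,i)·p₀^i·(1−p₀)^(n−i)
p-value (one-sided, H₁ greater) = 0.00011
At α=0.05: p < α → reject H₀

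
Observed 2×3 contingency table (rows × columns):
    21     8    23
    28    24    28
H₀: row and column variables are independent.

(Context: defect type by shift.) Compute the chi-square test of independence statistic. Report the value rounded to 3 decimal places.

test statistic = 3.718

Row totals [52, 80], col totals [49, 32, 51], n=132
χ² = (21−19.30)²/19.30 + (8−12.61)²/12.61 + (23−20.09)²/20.09 + (28−29.70)²/29.70 + (24−19.39)²/19.39 + (28−30.91)²/30.91 = 3.7181
df = 2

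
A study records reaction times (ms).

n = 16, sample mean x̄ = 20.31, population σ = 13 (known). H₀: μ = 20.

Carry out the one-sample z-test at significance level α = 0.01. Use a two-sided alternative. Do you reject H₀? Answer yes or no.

SE = σ/√n = 13/√16 = 3.2500
z = (x̄−μ₀)/SE = (20.31−20)/3.2500 = 0.0954
p-value (two-sided) = 0.92401
At α=0.01: p ≥ α → fail to reject H₀

reject H₀: no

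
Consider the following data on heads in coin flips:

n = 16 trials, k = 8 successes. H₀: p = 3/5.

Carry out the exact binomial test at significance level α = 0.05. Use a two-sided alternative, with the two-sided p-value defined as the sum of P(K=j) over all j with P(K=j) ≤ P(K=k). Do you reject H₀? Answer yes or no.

reject H₀: no

Exact binomial: n=16, k=8, p₀=3/5=0.6000
P(X=j) = C(n,j)·p₀^j·(1−p₀)^(n−j); p = Σ P(X=j) over j with P(X=j) ≤ P(X=8)
p-value (two-sided) = 0.45050
At α=0.05: p ≥ α → fail to reject H₀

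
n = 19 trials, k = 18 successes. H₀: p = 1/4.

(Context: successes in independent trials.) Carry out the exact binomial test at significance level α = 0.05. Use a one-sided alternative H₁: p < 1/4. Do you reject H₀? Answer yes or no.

reject H₀: no

Exact binomial: n=19, k=18, p₀=1/4=0.2500
P(X≤18) from Σ C(n,i)·p₀^i·(1−p₀)^(n−i)
p-value (one-sided, H₁ less) = 1.00000
At α=0.05: p ≥ α → fail to reject H₀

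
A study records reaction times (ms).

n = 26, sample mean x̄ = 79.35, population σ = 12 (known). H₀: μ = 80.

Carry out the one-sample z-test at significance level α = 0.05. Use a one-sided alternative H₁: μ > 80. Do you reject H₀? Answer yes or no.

SE = σ/√n = 12/√26 = 2.3534
z = (x̄−μ₀)/SE = (79.35−80)/2.3534 = -0.2762
p-value (one-sided, H₁ greater) = 0.60880
At α=0.05: p ≥ α → fail to reject H₀

reject H₀: no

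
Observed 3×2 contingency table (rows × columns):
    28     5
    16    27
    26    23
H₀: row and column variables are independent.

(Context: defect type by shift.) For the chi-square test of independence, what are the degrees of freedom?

degrees of freedom = 2

df = (r−1)(c−1) = (3−1)·(2−1) = 2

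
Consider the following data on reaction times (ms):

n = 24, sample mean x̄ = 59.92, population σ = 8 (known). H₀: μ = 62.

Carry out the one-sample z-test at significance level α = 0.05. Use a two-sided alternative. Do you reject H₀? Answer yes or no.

reject H₀: no

SE = σ/√n = 8/√24 = 1.6330
z = (x̄−μ₀)/SE = (59.92−62)/1.6330 = -1.2737
p-value (two-sided) = 0.20276
At α=0.05: p ≥ α → fail to reject H₀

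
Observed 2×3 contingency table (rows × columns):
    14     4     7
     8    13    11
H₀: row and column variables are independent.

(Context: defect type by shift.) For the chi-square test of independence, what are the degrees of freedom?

df = (r−1)(c−1) = (2−1)·(3−1) = 2

degrees of freedom = 2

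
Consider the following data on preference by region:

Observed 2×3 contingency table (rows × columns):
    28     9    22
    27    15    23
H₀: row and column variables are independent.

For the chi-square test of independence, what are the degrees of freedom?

df = (r−1)(c−1) = (2−1)·(3−1) = 2

degrees of freedom = 2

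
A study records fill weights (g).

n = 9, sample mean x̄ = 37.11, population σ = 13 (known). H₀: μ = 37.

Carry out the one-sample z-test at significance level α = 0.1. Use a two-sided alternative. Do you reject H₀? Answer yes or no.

SE = σ/√n = 13/√9 = 4.3333
z = (x̄−μ₀)/SE = (37.11−37)/4.3333 = 0.0254
p-value (two-sided) = 0.97975
At α=0.1: p ≥ α → fail to reject H₀

reject H₀: no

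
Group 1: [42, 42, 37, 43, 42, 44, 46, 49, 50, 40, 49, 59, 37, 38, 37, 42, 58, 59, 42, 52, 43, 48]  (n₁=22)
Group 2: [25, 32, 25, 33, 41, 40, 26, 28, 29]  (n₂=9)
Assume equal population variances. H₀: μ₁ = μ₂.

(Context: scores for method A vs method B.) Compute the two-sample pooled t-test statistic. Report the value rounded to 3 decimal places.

test statistic = 5.461

x̄₁=45.409, s₁=6.878, n₁=22
x̄₂=31.000, s₂=6.083, n₂=9
s_p² = [21·6.878² + 8·6.083²]/29 = 44.4592
SE = √(s_p²·(1/22+1/9)) = 2.6383
t = (45.409−31.000)/2.6383 = 5.4614
df = 29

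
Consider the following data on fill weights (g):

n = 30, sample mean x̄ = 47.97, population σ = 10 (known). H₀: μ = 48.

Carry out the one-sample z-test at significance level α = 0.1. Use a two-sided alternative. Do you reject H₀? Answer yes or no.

SE = σ/√n = 10/√30 = 1.8257
z = (x̄−μ₀)/SE = (47.97−48)/1.8257 = -0.0164
p-value (two-sided) = 0.98689
At α=0.1: p ≥ α → fail to reject H₀

reject H₀: no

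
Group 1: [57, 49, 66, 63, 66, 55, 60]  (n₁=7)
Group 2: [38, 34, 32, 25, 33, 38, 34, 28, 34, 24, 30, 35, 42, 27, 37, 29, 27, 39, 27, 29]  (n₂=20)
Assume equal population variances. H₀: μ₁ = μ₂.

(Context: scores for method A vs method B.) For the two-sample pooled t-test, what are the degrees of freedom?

degrees of freedom = 25

df = n₁ + n₂ − 2 = 7 + 20 − 2 = 25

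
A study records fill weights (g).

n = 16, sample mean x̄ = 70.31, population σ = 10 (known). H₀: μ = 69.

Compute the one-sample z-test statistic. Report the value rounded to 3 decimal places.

test statistic = 0.524

SE = σ/√n = 10/√16 = 2.5000
z = (x̄−μ₀)/SE = (70.31−69)/2.5000 = 0.5240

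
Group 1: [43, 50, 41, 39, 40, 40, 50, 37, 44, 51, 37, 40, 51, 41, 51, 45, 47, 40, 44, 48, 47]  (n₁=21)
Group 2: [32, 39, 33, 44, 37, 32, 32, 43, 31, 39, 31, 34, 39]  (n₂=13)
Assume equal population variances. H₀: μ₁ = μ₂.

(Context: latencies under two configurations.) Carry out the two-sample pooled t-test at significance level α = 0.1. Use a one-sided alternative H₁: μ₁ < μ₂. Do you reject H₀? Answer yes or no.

reject H₀: no

x̄₁=44.095, s₁=4.795, n₁=21
x̄₂=35.846, s₂=4.580, n₂=13
s_p² = [20·4.795² + 12·4.580²]/32 = 22.2344
SE = √(s_p²·(1/21+1/13)) = 1.6641
t = (44.095−35.846)/1.6641 = 4.9572
df = 32
p-value (one-sided, H₁ less) = 0.99999
At α=0.1: p ≥ α → fail to reject H₀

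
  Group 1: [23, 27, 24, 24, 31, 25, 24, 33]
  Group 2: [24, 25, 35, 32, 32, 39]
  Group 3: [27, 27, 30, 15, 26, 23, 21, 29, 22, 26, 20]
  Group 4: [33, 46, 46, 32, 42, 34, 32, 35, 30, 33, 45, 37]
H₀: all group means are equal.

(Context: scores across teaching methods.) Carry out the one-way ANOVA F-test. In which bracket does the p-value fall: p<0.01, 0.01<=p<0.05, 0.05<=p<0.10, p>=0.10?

Group means [26.38, 31.17, 24.18, 37.08], grand mean 29.973
SSB = Σnᵢ(x̄ᵢ−x̄)² = 1087.712; SSW = ΣΣ(x−x̄ᵢ)² = 855.261
MSB = 1087.712/3 = 362.5705; MSW = 855.261/33 = 25.9170
F = MSB/MSW = 13.9897
df = (3, 33)
p-value (upper-tail) = 0.00000
→ bracket: p<0.01

p-value bracket: p<0.01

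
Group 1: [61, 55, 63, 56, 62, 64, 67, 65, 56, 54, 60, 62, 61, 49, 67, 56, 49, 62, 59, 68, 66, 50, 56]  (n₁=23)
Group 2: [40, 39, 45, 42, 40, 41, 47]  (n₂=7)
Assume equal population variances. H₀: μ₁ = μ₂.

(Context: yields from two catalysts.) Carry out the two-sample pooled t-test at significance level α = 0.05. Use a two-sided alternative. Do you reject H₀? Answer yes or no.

reject H₀: yes

x̄₁=59.478, s₁=5.736, n₁=23
x̄₂=42.000, s₂=2.944, n₂=7
s_p² = [22·5.736² + 6·2.944²]/28 = 27.7050
SE = √(s_p²·(1/23+1/7)) = 2.2721
t = (59.478−42.000)/2.2721 = 7.6926
df = 28
p-value (two-sided) = 0.00000
At α=0.05: p < α → reject H₀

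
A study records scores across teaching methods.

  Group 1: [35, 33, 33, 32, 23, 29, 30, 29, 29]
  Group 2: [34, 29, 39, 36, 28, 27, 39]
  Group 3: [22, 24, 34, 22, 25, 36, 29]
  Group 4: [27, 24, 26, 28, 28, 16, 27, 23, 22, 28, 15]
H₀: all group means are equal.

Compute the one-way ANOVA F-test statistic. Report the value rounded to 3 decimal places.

Group means [30.33, 33.14, 27.43, 24.00], grand mean 28.265
SSB = Σnᵢ(x̄ᵢ−x̄)² = 410.046; SSW = ΣΣ(x−x̄ᵢ)² = 672.571
MSB = 410.046/3 = 136.6821; MSW = 672.571/30 = 22.4190
F = MSB/MSW = 6.0967
df = (3, 30)

test statistic = 6.097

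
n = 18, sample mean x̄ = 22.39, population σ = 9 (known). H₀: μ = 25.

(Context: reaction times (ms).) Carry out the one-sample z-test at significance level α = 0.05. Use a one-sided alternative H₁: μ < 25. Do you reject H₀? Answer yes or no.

SE = σ/√n = 9/√18 = 2.1213
z = (x̄−μ₀)/SE = (22.39−25)/2.1213 = -1.2304
p-value (one-sided, H₁ less) = 0.10928
At α=0.05: p ≥ α → fail to reject H₀

reject H₀: no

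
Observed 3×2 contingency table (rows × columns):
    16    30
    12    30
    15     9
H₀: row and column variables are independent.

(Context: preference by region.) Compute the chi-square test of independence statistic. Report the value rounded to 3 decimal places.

Row totals [46, 42, 24], col totals [43, 69], n=112
χ² = (16−17.66)²/17.66 + (30−28.34)²/28.34 + (12−16.12)²/16.12 + (30−25.88)²/25.88 + (15−9.21)²/9.21 + (9−14.79)²/14.79 = 7.8632
df = 2

test statistic = 7.863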